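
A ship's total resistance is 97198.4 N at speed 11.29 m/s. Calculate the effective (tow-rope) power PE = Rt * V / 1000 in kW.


Formula: PE = Rt * V / 1000 (kW)
Step 1 — PE (W) = 97198.4 * 11.29 = 1097369.936 W
Step 2 — PE (kW) = 1097369.936 / 1000 ≈ 1097.4 kW (5 s.f.)

1097.4 kW


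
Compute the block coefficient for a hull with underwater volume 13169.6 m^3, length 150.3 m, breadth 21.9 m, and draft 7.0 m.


Formula: Cb = V / (L * B * T)
Step 1 — L * B * T = 150.3 * 21.9 * 7.0 = 23040.99 m^3
Step 2 — Cb = 13169.6 / 23040.99 ≈ 0.57157 (5 s.f.)

0.57157


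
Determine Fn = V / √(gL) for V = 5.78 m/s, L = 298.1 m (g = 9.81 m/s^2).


Formula: Fn = V / sqrt(g * L)
Step 1 — g * L = 9.81 * 298.1 = 2924.361
Step 2 — sqrt(g * L) = sqrt(2924.361) = 54.077361
Step 3 — Fn = 5.78 / 54.077361 ≈ 0.10688 (5 s.f.)

0.10688


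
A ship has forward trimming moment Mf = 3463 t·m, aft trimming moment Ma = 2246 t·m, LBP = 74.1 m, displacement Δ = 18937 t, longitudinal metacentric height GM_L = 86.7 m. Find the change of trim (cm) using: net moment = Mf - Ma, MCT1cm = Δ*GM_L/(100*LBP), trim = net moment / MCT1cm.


Formula: net trimming moment = Mf - Ma; MCT1cm = Δ*GM_L/(100*LBP); trim = net moment / MCT1cm
Step 1 — net trimming moment = 3463 - 2246 = 1217 t·m
Step 2 — MCT1cm = 18937 * 86.7 / (100 * 74.1) = 221.5706 t·m/cm
Step 3 — trim = 1217 / 221.5706 ≈ 5.4926 cm (5 s.f.)

5.4926 cm


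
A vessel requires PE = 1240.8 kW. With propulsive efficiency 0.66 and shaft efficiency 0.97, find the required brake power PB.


Formula: PB = PE / (eta_D * eta_S)
Step 1 — combined efficiency = eta_D * eta_S = 0.66 * 0.97 = 0.6402
Step 2 — PB = 1240.8 / 0.6402 ≈ 1938.1 kW (5 s.f.)

1938.1 kW


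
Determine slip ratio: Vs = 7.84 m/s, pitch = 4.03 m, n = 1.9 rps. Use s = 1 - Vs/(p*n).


Formula: s = 1 - Vs / (p * n)
Step 1 — p * n = 4.03 * 1.9 = 7.657
Step 2 — Vs / (p*n) = 7.84 / 7.657 = 1.0239 (6 d.p.)
Step 3 — s = 1 - 1.0239 = -0.0239

-0.0239


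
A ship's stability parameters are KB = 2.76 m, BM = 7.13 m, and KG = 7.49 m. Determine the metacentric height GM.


Formula: GM = KB + BM - KG
Step 1 — KM = KB + BM = 2.76 + 7.13 = 9.89 m
Step 2 — GM = KM - KG = 9.89 - 7.49 = 2.4 m

2.4 m


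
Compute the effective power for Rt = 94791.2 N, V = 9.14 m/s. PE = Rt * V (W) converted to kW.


Formula: PE = Rt * V / 1000 (kW)
Step 1 — PE (W) = 94791.2 * 9.14 = 866391.568 W
Step 2 — PE (kW) = 866391.568 / 1000 ≈ 866.39 kW (5 s.f.)

866.39 kW


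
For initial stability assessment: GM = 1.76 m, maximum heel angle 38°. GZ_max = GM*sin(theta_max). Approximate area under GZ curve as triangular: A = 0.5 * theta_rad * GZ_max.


Formula: GZ_max = GM * sin(theta); Area = 0.5 * theta_rad * GZ_max
Step 1 — GZ_max = 1.76 * sin(38°) = 1.76 * 0.615661 = 1.083563 m
Step 2 — theta_rad = 38 * pi/180 = 0.663225 rad
Step 3 — Area = 0.5 * 0.663225 * 1.083563 ≈ 0.35932 m·rad (5 s.f.)

0.35932 m·rad


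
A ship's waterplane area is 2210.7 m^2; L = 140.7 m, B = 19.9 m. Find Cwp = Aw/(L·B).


Formula: Cwp = Aw / (L * B)
Step 1 — L * B = 140.7 * 19.9 = 2799.93 m^2
Step 2 — Cwp = 2210.7 / 2799.93 ≈ 0.78956 (5 s.f.)

0.78956


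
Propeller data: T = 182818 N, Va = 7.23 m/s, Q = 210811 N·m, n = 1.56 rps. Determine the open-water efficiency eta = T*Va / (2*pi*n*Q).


Formula: eta = T * Va / (2 * pi * n * Q)
Step 1 — numerator = T * Va = 182818 * 7.23 = 1321774.14
Step 2 — 2 * pi * n = 2 * pi * 1.56 = 9.801769
Step 3 — denominator = 9.801769 * 210811 = 2066320.72
Step 4 — eta = 1321774.14 / 2066320.72 ≈ 0.63968 (5 s.f.)

0.63968


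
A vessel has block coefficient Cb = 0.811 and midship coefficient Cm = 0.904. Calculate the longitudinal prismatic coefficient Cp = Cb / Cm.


Formula: Cp = Cb / Cm
Substituting: Cp = 0.811 / 0.904
Result: Cp ≈ 0.89712 (5 s.f.)

0.89712


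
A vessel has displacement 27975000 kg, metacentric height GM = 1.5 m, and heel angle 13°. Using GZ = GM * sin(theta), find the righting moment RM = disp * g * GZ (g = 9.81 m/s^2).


Formula: GZ = GM * sin(theta); RM = disp * g * GZ
Step 1 — GZ = 1.5 * sin(13°) = 1.5 * 0.224951 = 0.337427 m
Step 2 — RM = 27975000 * 9.81 * 0.337427 ≈ 92602000 N·m (5 s.f.)

92602000 N·m


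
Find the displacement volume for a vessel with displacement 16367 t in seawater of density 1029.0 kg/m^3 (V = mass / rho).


Formula: V = mass / rho
Step 1 — convert tonnes to kg: 16367 t * 1000 = 16367000 kg
Step 2 — V = 16367000 / 1029.0 ≈ 15906 m^3 (5 s.f.)

15906 m^3


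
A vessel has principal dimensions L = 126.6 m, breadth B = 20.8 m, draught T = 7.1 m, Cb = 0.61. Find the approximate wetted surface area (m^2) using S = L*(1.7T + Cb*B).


Formula: S = 1.7*L*T + V/T with V = Cb*L*B*T, i.e. S = L * (1.7*T + Cb*B)
Step 1 — 1.7*T = 1.7 * 7.1 = 12.07 m
Step 2 — Cb*B = 0.61 * 20.8 = 12.688 m
Step 3 — 1.7*T + Cb*B = 12.07 + 12.688 = 24.758 m
Step 4 — S = 126.6 * 24.758 ≈ 3134.4 m^2 (5 s.f.)

3134.4 m^2


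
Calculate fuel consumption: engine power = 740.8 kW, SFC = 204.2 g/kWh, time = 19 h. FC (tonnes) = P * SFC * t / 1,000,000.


Formula: FC (tonnes) = P * SFC * t / 1,000,000
Step 1 — P * SFC * t = 740.8 * 204.2 * 19 = 2874155.84 g
Step 2 — FC (tonnes) = 2874155.84 / 1,000,000 ≈ 2.8742 tonnes (5 s.f.)

2.8742 tonnes


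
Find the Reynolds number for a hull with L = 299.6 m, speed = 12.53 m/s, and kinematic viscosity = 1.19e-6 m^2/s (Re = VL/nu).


Formula: Re = V * L / nu
Step 1 — V * L = 12.53 * 299.6 = 3753.988 m^2/s
Step 2 — Re = 3753.988 / 1.19e-6 = 3.15e+09

3.15e+09


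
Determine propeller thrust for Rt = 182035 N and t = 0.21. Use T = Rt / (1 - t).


Formula: T = Rt / (1 - t)
Step 1 — (1 - t) = 1 - 0.21 = 0.79
Step 2 — T = 182035 / 0.79 ≈ 230420 N (5 s.f.)

230420 N


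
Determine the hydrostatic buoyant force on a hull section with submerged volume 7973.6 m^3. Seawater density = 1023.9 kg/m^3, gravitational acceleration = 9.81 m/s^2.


Formula: Fb = rho * g * V
Substituting: Fb = 1023.9 * 9.81 * 7973.6
Intermediate: 1023.9 * 9.81 = 10044.459
Result: Fb = 10044.459 * 7973.6 ≈ 80090000 N (5 s.f.)

80090000 N


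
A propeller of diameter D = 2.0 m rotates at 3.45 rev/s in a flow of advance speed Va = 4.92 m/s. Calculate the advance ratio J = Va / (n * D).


Formula: J = Va / (n * D)
Step 1 — n * D = 3.45 * 2.0 = 6.9
Step 2 — J = 4.92 / 6.9 ≈ 0.71304 (5 s.f.)

0.71304


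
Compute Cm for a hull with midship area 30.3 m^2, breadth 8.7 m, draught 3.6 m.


Formula: Cm = Am / (B * T)
Step 1 — B * T = 8.7 * 3.6 = 31.32 m^2
Step 2 — Cm = 30.3 / 31.32 ≈ 0.96743 (5 s.f.)

0.96743


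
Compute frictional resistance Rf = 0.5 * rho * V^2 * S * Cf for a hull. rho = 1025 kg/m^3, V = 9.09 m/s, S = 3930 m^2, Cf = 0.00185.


Formula: Rf = 0.5 * rho * V^2 * S * Cf
Step 1 — V^2 = 9.09^2 = 82.6281
Step 2 — 0.5 * rho * V^2 = 0.5 * 1025 * 82.6281 = 42346.90125
Step 3 — Rf = 42346.90125 * 3930 * 0.00185 ≈ 307880 N (5 s.f.)

307880 N


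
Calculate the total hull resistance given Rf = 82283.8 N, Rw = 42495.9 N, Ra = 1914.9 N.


Formula: Rt = Rf + Rw + Ra
Substituting: Rt = 82283.8 + 42495.9 + 1914.9
Result: Rt = 126694.6 N

126694.6 N


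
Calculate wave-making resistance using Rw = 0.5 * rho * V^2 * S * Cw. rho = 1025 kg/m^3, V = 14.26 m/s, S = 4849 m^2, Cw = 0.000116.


Formula: Rw = 0.5 * rho * V^2 * S * Cw
Step 1 — V^2 = 14.26^2 = 203.3476
Step 2 — 0.5 * rho * V^2 = 0.5 * 1025 * 203.3476 = 104215.645
Step 3 — Rw = 104215.645 * 4849 * 0.000116 ≈ 58620 N (5 s.f.)

58620 N


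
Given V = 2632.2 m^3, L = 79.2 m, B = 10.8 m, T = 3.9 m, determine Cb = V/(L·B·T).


Formula: Cb = V / (L * B * T)
Step 1 — L * B * T = 79.2 * 10.8 * 3.9 = 3335.904 m^3
Step 2 — Cb = 2632.2 / 3335.904 ≈ 0.78905 (5 s.f.)

0.78905


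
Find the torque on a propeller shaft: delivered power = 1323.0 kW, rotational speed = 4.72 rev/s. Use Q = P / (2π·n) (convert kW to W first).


Formula: Q = P_W / (2 * pi * n)
Step 1 — P_W = 1323.0 kW * 1000 = 1323000.0 W
Step 2 — 2 * pi * n = 2 * pi * 4.72 = 29.656635
Step 3 — Q = 1323000.0 / 29.656635 ≈ 44611 N·m (5 s.f.)

44611 N·m


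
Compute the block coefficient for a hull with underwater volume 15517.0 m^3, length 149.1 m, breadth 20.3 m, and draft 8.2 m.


Formula: Cb = V / (L * B * T)
Step 1 — L * B * T = 149.1 * 20.3 * 8.2 = 24819.186 m^3
Step 2 — Cb = 15517.0 / 24819.186 ≈ 0.62520 (5 s.f.)

0.62520


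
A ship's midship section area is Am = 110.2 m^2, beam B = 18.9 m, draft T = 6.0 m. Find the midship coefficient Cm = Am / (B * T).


Formula: Cm = Am / (B * T)
Step 1 — B * T = 18.9 * 6.0 = 113.4 m^2
Step 2 — Cm = 110.2 / 113.4 ≈ 0.97178 (5 s.f.)

0.97178


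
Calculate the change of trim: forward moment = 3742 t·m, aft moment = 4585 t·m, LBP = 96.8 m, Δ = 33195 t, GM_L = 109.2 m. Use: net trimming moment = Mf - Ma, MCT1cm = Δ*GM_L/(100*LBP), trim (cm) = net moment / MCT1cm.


Formula: net trimming moment = Mf - Ma; MCT1cm = Δ*GM_L/(100*LBP); trim = net moment / MCT1cm
Step 1 — net trimming moment = 3742 - 4585 = -843 t·m
Step 2 — MCT1cm = 33195 * 109.2 / (100 * 96.8) = 374.4725 t·m/cm
Step 3 — trim = -843 / 374.4725 ≈ -2.2512 cm (5 s.f.)

-2.2512 cm


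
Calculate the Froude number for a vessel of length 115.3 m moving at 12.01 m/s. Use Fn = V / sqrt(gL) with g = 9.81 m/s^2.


Formula: Fn = V / sqrt(g * L)
Step 1 — g * L = 9.81 * 115.3 = 1131.093
Step 2 — sqrt(g * L) = sqrt(1131.093) = 33.631726
Step 3 — Fn = 12.01 / 33.631726 ≈ 0.35710 (5 s.f.)

0.35710


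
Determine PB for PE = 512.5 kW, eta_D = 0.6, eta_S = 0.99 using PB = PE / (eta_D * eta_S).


Formula: PB = PE / (eta_D * eta_S)
Step 1 — combined efficiency = eta_D * eta_S = 0.6 * 0.99 = 0.594
Step 2 — PB = 512.5 / 0.594 ≈ 862.79 kW (5 s.f.)

862.79 kW


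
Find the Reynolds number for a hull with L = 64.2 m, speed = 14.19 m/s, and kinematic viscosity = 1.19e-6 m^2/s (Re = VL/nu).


Formula: Re = V * L / nu
Step 1 — V * L = 14.19 * 64.2 = 910.998 m^2/s
Step 2 — Re = 910.998 / 1.19e-6 = 7.66e+08

7.66e+08


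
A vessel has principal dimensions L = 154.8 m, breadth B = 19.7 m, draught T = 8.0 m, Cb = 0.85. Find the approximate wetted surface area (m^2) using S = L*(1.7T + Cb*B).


Formula: S = 1.7*L*T + V/T with V = Cb*L*B*T, i.e. S = L * (1.7*T + Cb*B)
Step 1 — 1.7*T = 1.7 * 8.0 = 13.6 m
Step 2 — Cb*B = 0.85 * 19.7 = 16.745 m
Step 3 — 1.7*T + Cb*B = 13.6 + 16.745 = 30.345 m
Step 4 — S = 154.8 * 30.345 ≈ 4697.4 m^2 (5 s.f.)

4697.4 m^2


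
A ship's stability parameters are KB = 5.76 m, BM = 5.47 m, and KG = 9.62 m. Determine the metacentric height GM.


Formula: GM = KB + BM - KG
Step 1 — KM = KB + BM = 5.76 + 5.47 = 11.23 m
Step 2 — GM = KM - KG = 11.23 - 9.62 = 1.61 m

1.61 m


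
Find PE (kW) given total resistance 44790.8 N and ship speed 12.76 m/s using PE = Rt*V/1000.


Formula: PE = Rt * V / 1000 (kW)
Step 1 — PE (W) = 44790.8 * 12.76 = 571530.608 W
Step 2 — PE (kW) = 571530.608 / 1000 ≈ 571.53 kW (5 s.f.)

571.53 kW


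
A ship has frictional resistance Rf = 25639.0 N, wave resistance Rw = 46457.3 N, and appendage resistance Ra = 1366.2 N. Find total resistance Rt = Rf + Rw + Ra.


Formula: Rt = Rf + Rw + Ra
Substituting: Rt = 25639.0 + 46457.3 + 1366.2
Result: Rt = 73462.5 N

73462.5 N


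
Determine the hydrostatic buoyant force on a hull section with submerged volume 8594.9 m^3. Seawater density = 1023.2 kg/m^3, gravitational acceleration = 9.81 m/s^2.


Formula: Fb = rho * g * V
Substituting: Fb = 1023.2 * 9.81 * 8594.9
Intermediate: 1023.2 * 9.81 = 10037.592
Result: Fb = 10037.592 * 8594.9 ≈ 86272000 N (5 s.f.)

86272000 N


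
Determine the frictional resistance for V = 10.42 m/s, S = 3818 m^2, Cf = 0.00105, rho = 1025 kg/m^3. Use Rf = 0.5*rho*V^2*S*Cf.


Formula: Rf = 0.5 * rho * V^2 * S * Cf
Step 1 — V^2 = 10.42^2 = 108.5764
Step 2 — 0.5 * rho * V^2 = 0.5 * 1025 * 108.5764 = 55645.405
Step 3 — Rf = 55645.405 * 3818 * 0.00105 ≈ 223080 N (5 s.f.)

223080 N


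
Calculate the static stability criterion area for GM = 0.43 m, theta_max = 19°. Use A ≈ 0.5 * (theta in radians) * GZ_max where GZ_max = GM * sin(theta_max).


Formula: GZ_max = GM * sin(theta); Area = 0.5 * theta_rad * GZ_max
Step 1 — GZ_max = 0.43 * sin(19°) = 0.43 * 0.325568 = 0.139994 m
Step 2 — theta_rad = 19 * pi/180 = 0.331613 rad
Step 3 — Area = 0.5 * 0.331613 * 0.139994 ≈ 0.023212 m·rad (5 s.f.)

0.023212 m·rad


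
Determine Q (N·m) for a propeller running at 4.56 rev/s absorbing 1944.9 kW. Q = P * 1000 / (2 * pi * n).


Formula: Q = P_W / (2 * pi * n)
Step 1 — P_W = 1944.9 kW * 1000 = 1944900.0 W
Step 2 — 2 * pi * n = 2 * pi * 4.56 = 28.651325
Step 3 — Q = 1944900.0 / 28.651325 ≈ 67882 N·m (5 s.f.)

67882 N·m


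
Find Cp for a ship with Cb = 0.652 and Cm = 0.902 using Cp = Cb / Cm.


Formula: Cp = Cb / Cm
Substituting: Cp = 0.652 / 0.902
Result: Cp ≈ 0.72284 (5 s.f.)

0.72284


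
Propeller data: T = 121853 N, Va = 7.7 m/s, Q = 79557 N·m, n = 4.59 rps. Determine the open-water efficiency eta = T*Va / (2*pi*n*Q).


Formula: eta = T * Va / (2 * pi * n * Q)
Step 1 — numerator = T * Va = 121853 * 7.7 = 938268.1
Step 2 — 2 * pi * n = 2 * pi * 4.59 = 28.839821
Step 3 — denominator = 28.839821 * 79557 = 2294409.64
Step 4 — eta = 938268.1 / 2294409.64 ≈ 0.40894 (5 s.f.)

0.40894


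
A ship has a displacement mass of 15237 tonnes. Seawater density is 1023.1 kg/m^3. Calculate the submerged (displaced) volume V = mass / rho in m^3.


Formula: V = mass / rho
Step 1 — convert tonnes to kg: 15237 t * 1000 = 15237000 kg
Step 2 — V = 15237000 / 1023.1 ≈ 14893 m^3 (5 s.f.)

14893 m^3


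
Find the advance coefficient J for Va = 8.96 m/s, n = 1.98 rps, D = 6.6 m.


Formula: J = Va / (n * D)
Step 1 — n * D = 1.98 * 6.6 = 13.068
Step 2 — J = 8.96 / 13.068 ≈ 0.68564 (5 s.f.)

0.68564


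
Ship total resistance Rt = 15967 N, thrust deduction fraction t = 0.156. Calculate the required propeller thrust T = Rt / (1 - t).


Formula: T = Rt / (1 - t)
Step 1 — (1 - t) = 1 - 0.156 = 0.844
Step 2 — T = 15967 / 0.844 ≈ 18918 N (5 s.f.)

18918 N


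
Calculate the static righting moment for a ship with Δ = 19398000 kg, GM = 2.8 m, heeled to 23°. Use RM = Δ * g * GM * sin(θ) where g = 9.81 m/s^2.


Formula: GZ = GM * sin(theta); RM = disp * g * GZ
Step 1 — GZ = 2.8 * sin(23°) = 2.8 * 0.390731 = 1.094047 m
Step 2 — RM = 19398000 * 9.81 * 1.094047 ≈ 208190000 N·m (5 s.f.)

208190000 N·m


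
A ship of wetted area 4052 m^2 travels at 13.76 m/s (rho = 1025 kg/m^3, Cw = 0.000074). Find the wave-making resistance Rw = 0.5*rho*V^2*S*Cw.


Formula: Rw = 0.5 * rho * V^2 * S * Cw
Step 1 — V^2 = 13.76^2 = 189.3376
Step 2 — 0.5 * rho * V^2 = 0.5 * 1025 * 189.3376 = 97035.52
Step 3 — Rw = 97035.52 * 4052 * 0.000074 ≈ 29096 N (5 s.f.)

29096 N


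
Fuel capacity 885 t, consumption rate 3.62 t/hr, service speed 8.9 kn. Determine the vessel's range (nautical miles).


Formula: endurance = fuel / rate; range = endurance * speed
Step 1 — endurance = 885 / 3.62 = 244.4751 hours
Step 2 — range = 244.4751 * 8.9 ≈ 2175.8 nautical miles (5 s.f.)

2175.8 NM


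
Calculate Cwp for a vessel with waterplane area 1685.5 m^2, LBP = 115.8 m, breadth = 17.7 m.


Formula: Cwp = Aw / (L * B)
Step 1 — L * B = 115.8 * 17.7 = 2049.66 m^2
Step 2 — Cwp = 1685.5 / 2049.66 ≈ 0.82233 (5 s.f.)

0.82233


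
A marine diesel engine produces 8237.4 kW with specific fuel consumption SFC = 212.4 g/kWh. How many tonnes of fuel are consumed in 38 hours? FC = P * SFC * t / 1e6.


Formula: FC (tonnes) = P * SFC * t / 1,000,000
Step 1 — P * SFC * t = 8237.4 * 212.4 * 38 = 66485702.88 g
Step 2 — FC (tonnes) = 66485702.88 / 1,000,000 ≈ 66.486 tonnes (5 s.f.)

66.486 tonnes


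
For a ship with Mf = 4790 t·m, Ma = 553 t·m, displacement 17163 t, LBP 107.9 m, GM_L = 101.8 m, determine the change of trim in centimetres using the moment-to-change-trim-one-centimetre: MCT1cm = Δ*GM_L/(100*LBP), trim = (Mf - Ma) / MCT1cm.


Formula: net trimming moment = Mf - Ma; MCT1cm = Δ*GM_L/(100*LBP); trim = net moment / MCT1cm
Step 1 — net trimming moment = 4790 - 553 = 4237 t·m
Step 2 — MCT1cm = 17163 * 101.8 / (100 * 107.9) = 161.9271 t·m/cm
Step 3 — trim = 4237 / 161.9271 ≈ 26.166 cm (5 s.f.)

26.166 cm


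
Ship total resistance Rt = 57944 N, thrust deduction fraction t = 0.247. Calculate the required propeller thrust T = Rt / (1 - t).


Formula: T = Rt / (1 - t)
Step 1 — (1 - t) = 1 - 0.247 = 0.753
Step 2 — T = 57944 / 0.753 ≈ 76951 N (5 s.f.)

76951 N


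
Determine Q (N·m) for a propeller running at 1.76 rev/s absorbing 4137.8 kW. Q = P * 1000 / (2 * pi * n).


Formula: Q = P_W / (2 * pi * n)
Step 1 — P_W = 4137.8 kW * 1000 = 4137800.0 W
Step 2 — 2 * pi * n = 2 * pi * 1.76 = 11.058406
Step 3 — Q = 4137800.0 / 11.058406 ≈ 374180 N·m (5 s.f.)

374180 N·m


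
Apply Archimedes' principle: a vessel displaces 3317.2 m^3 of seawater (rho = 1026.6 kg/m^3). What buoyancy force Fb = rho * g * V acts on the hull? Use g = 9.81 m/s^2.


Formula: Fb = rho * g * V
Substituting: Fb = 1026.6 * 9.81 * 3317.2
Intermediate: 1026.6 * 9.81 = 10070.946
Result: Fb = 10070.946 * 3317.2 ≈ 33407000 N (5 s.f.)

33407000 N


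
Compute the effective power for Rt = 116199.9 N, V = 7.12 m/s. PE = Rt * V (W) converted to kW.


Formula: PE = Rt * V / 1000 (kW)
Step 1 — PE (W) = 116199.9 * 7.12 = 827343.288 W
Step 2 — PE (kW) = 827343.288 / 1000 ≈ 827.34 kW (5 s.f.)

827.34 kW


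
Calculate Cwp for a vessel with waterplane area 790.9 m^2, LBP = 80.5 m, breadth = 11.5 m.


Formula: Cwp = Aw / (L * B)
Step 1 — L * B = 80.5 * 11.5 = 925.75 m^2
Step 2 — Cwp = 790.9 / 925.75 ≈ 0.85433 (5 s.f.)

0.85433


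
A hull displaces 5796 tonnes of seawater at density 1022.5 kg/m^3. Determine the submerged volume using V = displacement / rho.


Formula: V = mass / rho
Step 1 — convert tonnes to kg: 5796 t * 1000 = 5796000 kg
Step 2 — V = 5796000 / 1022.5 ≈ 5668.5 m^3 (5 s.f.)

5668.5 m^3


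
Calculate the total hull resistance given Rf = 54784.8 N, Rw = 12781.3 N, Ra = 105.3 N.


Formula: Rt = Rf + Rw + Ra
Substituting: Rt = 54784.8 + 12781.3 + 105.3
Result: Rt = 67671.4 N

67671.4 N


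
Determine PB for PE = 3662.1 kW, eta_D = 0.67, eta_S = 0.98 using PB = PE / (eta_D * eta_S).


Formula: PB = PE / (eta_D * eta_S)
Step 1 — combined efficiency = eta_D * eta_S = 0.67 * 0.98 = 0.6566
Step 2 — PB = 3662.1 / 0.6566 ≈ 5577.4 kW (5 s.f.)

5577.4 kW


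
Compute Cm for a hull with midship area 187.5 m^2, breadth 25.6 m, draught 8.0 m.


Formula: Cm = Am / (B * T)
Step 1 — B * T = 25.6 * 8.0 = 204.8 m^2
Step 2 — Cm = 187.5 / 204.8 ≈ 0.91553 (5 s.f.)

0.91553


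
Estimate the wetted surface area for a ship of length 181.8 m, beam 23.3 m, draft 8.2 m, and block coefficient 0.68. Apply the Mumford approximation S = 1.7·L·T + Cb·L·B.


Formula: S = 1.7*L*T + V/T with V = Cb*L*B*T, i.e. S = L * (1.7*T + Cb*B)
Step 1 — 1.7*T = 1.7 * 8.2 = 13.94 m
Step 2 — Cb*B = 0.68 * 23.3 = 15.844 m
Step 3 — 1.7*T + Cb*B = 13.94 + 15.844 = 29.784 m
Step 4 — S = 181.8 * 29.784 ≈ 5414.7 m^2 (5 s.f.)

5414.7 m^2


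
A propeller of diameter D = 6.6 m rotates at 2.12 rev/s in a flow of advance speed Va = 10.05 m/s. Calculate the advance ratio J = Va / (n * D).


Formula: J = Va / (n * D)
Step 1 — n * D = 2.12 * 6.6 = 13.992
Step 2 — J = 10.05 / 13.992 ≈ 0.71827 (5 s.f.)

0.71827


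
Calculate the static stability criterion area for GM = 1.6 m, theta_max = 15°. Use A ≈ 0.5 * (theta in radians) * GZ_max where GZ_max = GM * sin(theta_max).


Formula: GZ_max = GM * sin(theta); Area = 0.5 * theta_rad * GZ_max
Step 1 — GZ_max = 1.6 * sin(15°) = 1.6 * 0.258819 = 0.41411 m
Step 2 — theta_rad = 15 * pi/180 = 0.261799 rad
Step 3 — Area = 0.5 * 0.261799 * 0.41411 ≈ 0.054207 m·rad (5 s.f.)

0.054207 m·rad


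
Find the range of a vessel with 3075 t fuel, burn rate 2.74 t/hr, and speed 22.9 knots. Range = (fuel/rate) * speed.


Formula: endurance = fuel / rate; range = endurance * speed
Step 1 — endurance = 3075 / 2.74 = 1122.2628 hours
Step 2 — range = 1122.2628 * 22.9 ≈ 25700 nautical miles (5 s.f.)

25700 NM


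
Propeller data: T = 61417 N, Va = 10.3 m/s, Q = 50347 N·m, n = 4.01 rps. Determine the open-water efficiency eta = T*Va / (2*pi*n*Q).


Formula: eta = T * Va / (2 * pi * n * Q)
Step 1 — numerator = T * Va = 61417 * 10.3 = 632595.1
Step 2 — 2 * pi * n = 2 * pi * 4.01 = 25.195573
Step 3 — denominator = 25.195573 * 50347 = 1268521.51
Step 4 — eta = 632595.1 / 1268521.51 ≈ 0.49869 (5 s.f.)

0.49869


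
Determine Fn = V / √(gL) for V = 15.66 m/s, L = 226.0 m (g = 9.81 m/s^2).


Formula: Fn = V / sqrt(g * L)
Step 1 — g * L = 9.81 * 226.0 = 2217.06
Step 2 — sqrt(g * L) = sqrt(2217.06) = 47.085667
Step 3 — Fn = 15.66 / 47.085667 ≈ 0.33259 (5 s.f.)

0.33259


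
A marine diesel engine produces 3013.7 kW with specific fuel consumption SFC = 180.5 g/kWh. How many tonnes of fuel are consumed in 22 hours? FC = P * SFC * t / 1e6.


Formula: FC (tonnes) = P * SFC * t / 1,000,000
Step 1 — P * SFC * t = 3013.7 * 180.5 * 22 = 11967402.7 g
Step 2 — FC (tonnes) = 11967402.7 / 1,000,000 ≈ 11.967 tonnes (5 s.f.)

11.967 tonnes


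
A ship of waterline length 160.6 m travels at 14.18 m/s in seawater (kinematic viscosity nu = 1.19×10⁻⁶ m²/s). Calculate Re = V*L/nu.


Formula: Re = V * L / nu
Step 1 — V * L = 14.18 * 160.6 = 2277.308 m^2/s
Step 2 — Re = 2277.308 / 1.19e-6 = 1.91e+09

1.91e+09


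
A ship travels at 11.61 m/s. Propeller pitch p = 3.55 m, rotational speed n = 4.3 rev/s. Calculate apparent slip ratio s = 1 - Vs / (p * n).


Formula: s = 1 - Vs / (p * n)
Step 1 — p * n = 3.55 * 4.3 = 15.265
Step 2 — Vs / (p*n) = 11.61 / 15.265 = 0.760563 (6 d.p.)
Step 3 — s = 1 - 0.760563 = 0.239437

0.239437


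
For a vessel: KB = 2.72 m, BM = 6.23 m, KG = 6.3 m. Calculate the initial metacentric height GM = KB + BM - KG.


Formula: GM = KB + BM - KG
Step 1 — KM = KB + BM = 2.72 + 6.23 = 8.95 m
Step 2 — GM = KM - KG = 8.95 - 6.3 = 2.65 m

2.65 m


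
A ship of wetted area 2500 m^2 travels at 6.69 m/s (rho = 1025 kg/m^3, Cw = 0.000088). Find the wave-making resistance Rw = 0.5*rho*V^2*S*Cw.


Formula: Rw = 0.5 * rho * V^2 * S * Cw
Step 1 — V^2 = 6.69^2 = 44.7561
Step 2 — 0.5 * rho * V^2 = 0.5 * 1025 * 44.7561 = 22937.50125
Step 3 — Rw = 22937.50125 * 2500 * 0.000088 ≈ 5046.3 N (5 s.f.)

5046.3 N


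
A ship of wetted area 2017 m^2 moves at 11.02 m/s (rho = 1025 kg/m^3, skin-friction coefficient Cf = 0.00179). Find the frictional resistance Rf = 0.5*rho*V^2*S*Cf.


Formula: Rf = 0.5 * rho * V^2 * S * Cf
Step 1 — V^2 = 11.02^2 = 121.4404
Step 2 — 0.5 * rho * V^2 = 0.5 * 1025 * 121.4404 = 62238.205
Step 3 — Rf = 62238.205 * 2017 * 0.00179 ≈ 224710 N (5 s.f.)

224710 N


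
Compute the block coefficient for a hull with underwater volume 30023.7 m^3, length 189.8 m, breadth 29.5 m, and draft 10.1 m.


Formula: Cb = V / (L * B * T)
Step 1 — L * B * T = 189.8 * 29.5 * 10.1 = 56550.91 m^3
Step 2 — Cb = 30023.7 / 56550.91 ≈ 0.53091 (5 s.f.)

0.53091


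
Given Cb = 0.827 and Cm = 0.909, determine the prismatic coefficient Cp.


Formula: Cp = Cb / Cm
Substituting: Cp = 0.827 / 0.909
Result: Cp ≈ 0.90979 (5 s.f.)

0.90979


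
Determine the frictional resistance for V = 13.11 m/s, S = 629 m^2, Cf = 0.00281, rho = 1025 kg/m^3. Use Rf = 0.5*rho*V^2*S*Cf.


Formula: Rf = 0.5 * rho * V^2 * S * Cf
Step 1 — V^2 = 13.11^2 = 171.8721
Step 2 — 0.5 * rho * V^2 = 0.5 * 1025 * 171.8721 = 88084.45125
Step 3 — Rf = 88084.45125 * 629 * 0.00281 ≈ 155690 N (5 s.f.)

155690 N


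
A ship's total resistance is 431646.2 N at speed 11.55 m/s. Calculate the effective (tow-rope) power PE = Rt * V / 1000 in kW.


Formula: PE = Rt * V / 1000 (kW)
Step 1 — PE (W) = 431646.2 * 11.55 = 4985513.61 W
Step 2 — PE (kW) = 4985513.61 / 1000 ≈ 4985.5 kW (5 s.f.)

4985.5 kW


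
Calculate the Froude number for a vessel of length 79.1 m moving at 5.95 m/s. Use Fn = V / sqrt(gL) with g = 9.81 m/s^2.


Formula: Fn = V / sqrt(g * L)
Step 1 — g * L = 9.81 * 79.1 = 775.971
Step 2 — sqrt(g * L) = sqrt(775.971) = 27.856256
Step 3 — Fn = 5.95 / 27.856256 ≈ 0.21360 (5 s.f.)

0.21360


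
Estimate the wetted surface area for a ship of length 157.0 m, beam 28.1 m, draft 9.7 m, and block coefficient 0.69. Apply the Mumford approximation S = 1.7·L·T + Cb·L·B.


Formula: S = 1.7*L*T + V/T with V = Cb*L*B*T, i.e. S = L * (1.7*T + Cb*B)
Step 1 — 1.7*T = 1.7 * 9.7 = 16.49 m
Step 2 — Cb*B = 0.69 * 28.1 = 19.389 m
Step 3 — 1.7*T + Cb*B = 16.49 + 19.389 = 35.879 m
Step 4 — S = 157.0 * 35.879 ≈ 5633.0 m^2 (5 s.f.)

5633.0 m^2


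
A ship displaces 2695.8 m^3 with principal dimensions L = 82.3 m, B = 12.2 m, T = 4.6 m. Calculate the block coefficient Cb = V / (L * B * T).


Formula: Cb = V / (L * B * T)
Step 1 — L * B * T = 82.3 * 12.2 * 4.6 = 4618.676 m^3
Step 2 — Cb = 2695.8 / 4618.676 ≈ 0.58367 (5 s.f.)

0.58367


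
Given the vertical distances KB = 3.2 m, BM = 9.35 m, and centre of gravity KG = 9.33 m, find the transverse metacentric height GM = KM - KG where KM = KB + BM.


Formula: GM = KB + BM - KG
Step 1 — KM = KB + BM = 3.2 + 9.35 = 12.55 m
Step 2 — GM = KM - KG = 12.55 - 9.33 = 3.22 m

3.22 m


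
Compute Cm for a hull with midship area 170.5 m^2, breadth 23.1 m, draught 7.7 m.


Formula: Cm = Am / (B * T)
Step 1 — B * T = 23.1 * 7.7 = 177.87 m^2
Step 2 — Cm = 170.5 / 177.87 ≈ 0.95857 (5 s.f.)

0.95857


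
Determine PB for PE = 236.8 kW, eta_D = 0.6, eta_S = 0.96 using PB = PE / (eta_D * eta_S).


Formula: PB = PE / (eta_D * eta_S)
Step 1 — combined efficiency = eta_D * eta_S = 0.6 * 0.96 = 0.576
Step 2 — PB = 236.8 / 0.576 ≈ 411.11 kW (5 s.f.)

411.11 kW


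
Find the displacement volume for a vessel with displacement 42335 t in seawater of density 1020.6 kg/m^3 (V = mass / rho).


Formula: V = mass / rho
Step 1 — convert tonnes to kg: 42335 t * 1000 = 42335000 kg
Step 2 — V = 42335000 / 1020.6 ≈ 41481 m^3 (5 s.f.)

41481 m^3


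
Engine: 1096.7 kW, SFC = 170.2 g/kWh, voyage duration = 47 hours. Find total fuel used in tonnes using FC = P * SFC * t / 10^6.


Formula: FC (tonnes) = P * SFC * t / 1,000,000
Step 1 — P * SFC * t = 1096.7 * 170.2 * 47 = 8772941.98 g
Step 2 — FC (tonnes) = 8772941.98 / 1,000,000 ≈ 8.7729 tonnes (5 s.f.)

8.7729 tonnes


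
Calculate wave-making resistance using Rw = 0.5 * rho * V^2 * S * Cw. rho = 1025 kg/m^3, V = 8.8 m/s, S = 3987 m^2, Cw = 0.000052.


Formula: Rw = 0.5 * rho * V^2 * S * Cw
Step 1 — V^2 = 8.8^2 = 77.44
Step 2 — 0.5 * rho * V^2 = 0.5 * 1025 * 77.44 = 39688.0
Step 3 — Rw = 39688.0 * 3987 * 0.000052 ≈ 8228.3 N (5 s.f.)

8228.3 N


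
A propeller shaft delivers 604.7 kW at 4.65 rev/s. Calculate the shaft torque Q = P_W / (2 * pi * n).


Formula: Q = P_W / (2 * pi * n)
Step 1 — P_W = 604.7 kW * 1000 = 604700.0 W
Step 2 — 2 * pi * n = 2 * pi * 4.65 = 29.216812
Step 3 — Q = 604700.0 / 29.216812 ≈ 20697 N·m (5 s.f.)

20697 N·m


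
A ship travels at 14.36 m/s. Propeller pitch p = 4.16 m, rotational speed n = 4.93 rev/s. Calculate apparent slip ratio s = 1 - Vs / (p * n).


Formula: s = 1 - Vs / (p * n)
Step 1 — p * n = 4.16 * 4.93 = 20.5088
Step 2 — Vs / (p*n) = 14.36 / 20.5088 = 0.700187 (6 d.p.)
Step 3 — s = 1 - 0.700187 = 0.299813

0.299813


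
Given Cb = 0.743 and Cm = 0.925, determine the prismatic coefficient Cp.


Formula: Cp = Cb / Cm
Substituting: Cp = 0.743 / 0.925
Result: Cp ≈ 0.80324 (5 s.f.)

0.80324


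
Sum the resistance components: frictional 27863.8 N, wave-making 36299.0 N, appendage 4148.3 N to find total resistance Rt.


Formula: Rt = Rf + Rw + Ra
Substituting: Rt = 27863.8 + 36299.0 + 4148.3
Result: Rt = 68311.1 N

68311.1 N


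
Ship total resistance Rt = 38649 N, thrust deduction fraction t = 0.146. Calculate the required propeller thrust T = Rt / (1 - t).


Formula: T = Rt / (1 - t)
Step 1 — (1 - t) = 1 - 0.146 = 0.854
Step 2 — T = 38649 / 0.854 ≈ 45256 N (5 s.f.)

45256 N


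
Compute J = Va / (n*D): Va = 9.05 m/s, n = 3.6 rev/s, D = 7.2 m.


Formula: J = Va / (n * D)
Step 1 — n * D = 3.6 * 7.2 = 25.92
Step 2 — J = 9.05 / 25.92 ≈ 0.34915 (5 s.f.)

0.34915


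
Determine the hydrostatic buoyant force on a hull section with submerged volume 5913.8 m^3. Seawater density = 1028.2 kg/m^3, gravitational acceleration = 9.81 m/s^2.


Formula: Fb = rho * g * V
Substituting: Fb = 1028.2 * 9.81 * 5913.8
Intermediate: 1028.2 * 9.81 = 10086.642
Result: Fb = 10086.642 * 5913.8 ≈ 59650000 N (5 s.f.)

59650000 N


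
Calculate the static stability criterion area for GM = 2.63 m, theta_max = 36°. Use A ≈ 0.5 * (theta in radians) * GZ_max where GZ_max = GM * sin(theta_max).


Formula: GZ_max = GM * sin(theta); Area = 0.5 * theta_rad * GZ_max
Step 1 — GZ_max = 2.63 * sin(36°) = 2.63 * 0.587785 = 1.545875 m
Step 2 — theta_rad = 36 * pi/180 = 0.628319 rad
Step 3 — Area = 0.5 * 0.628319 * 1.545875 ≈ 0.48565 m·rad (5 s.f.)

0.48565 m·rad


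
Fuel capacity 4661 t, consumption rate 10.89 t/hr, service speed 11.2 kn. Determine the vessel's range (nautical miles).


Formula: endurance = fuel / rate; range = endurance * speed
Step 1 — endurance = 4661 / 10.89 = 428.0073 hours
Step 2 — range = 428.0073 * 11.2 ≈ 4793.7 nautical miles (5 s.f.)

4793.7 NM


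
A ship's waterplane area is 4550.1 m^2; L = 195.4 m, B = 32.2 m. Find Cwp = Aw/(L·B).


Formula: Cwp = Aw / (L * B)
Step 1 — L * B = 195.4 * 32.2 = 6291.88 m^2
Step 2 — Cwp = 4550.1 / 6291.88 ≈ 0.72317 (5 s.f.)

0.72317


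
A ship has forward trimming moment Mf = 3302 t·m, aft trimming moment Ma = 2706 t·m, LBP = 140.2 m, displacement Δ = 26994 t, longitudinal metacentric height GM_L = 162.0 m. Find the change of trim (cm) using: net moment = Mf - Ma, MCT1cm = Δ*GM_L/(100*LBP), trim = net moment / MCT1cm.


Formula: net trimming moment = Mf - Ma; MCT1cm = Δ*GM_L/(100*LBP); trim = net moment / MCT1cm
Step 1 — net trimming moment = 3302 - 2706 = 596 t·m
Step 2 — MCT1cm = 26994 * 162.0 / (100 * 140.2) = 311.9136 t·m/cm
Step 3 — trim = 596 / 311.9136 ≈ 1.9108 cm (5 s.f.)

1.9108 cm


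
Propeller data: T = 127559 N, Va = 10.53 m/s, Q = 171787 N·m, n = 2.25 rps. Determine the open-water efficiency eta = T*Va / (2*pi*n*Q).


Formula: eta = T * Va / (2 * pi * n * Q)
Step 1 — numerator = T * Va = 127559 * 10.53 = 1343196.27
Step 2 — 2 * pi * n = 2 * pi * 2.25 = 14.137167
Step 3 — denominator = 14.137167 * 171787 = 2428581.51
Step 4 — eta = 1343196.27 / 2428581.51 ≈ 0.55308 (5 s.f.)

0.55308


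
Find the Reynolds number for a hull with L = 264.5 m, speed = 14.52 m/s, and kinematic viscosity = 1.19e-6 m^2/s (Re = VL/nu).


Formula: Re = V * L / nu
Step 1 — V * L = 14.52 * 264.5 = 3840.54 m^2/s
Step 2 — Re = 3840.54 / 1.19e-6 = 3.23e+09

3.23e+09


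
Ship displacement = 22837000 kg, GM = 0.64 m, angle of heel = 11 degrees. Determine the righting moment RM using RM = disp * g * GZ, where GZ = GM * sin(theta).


Formula: GZ = GM * sin(theta); RM = disp * g * GZ
Step 1 — GZ = 0.64 * sin(11°) = 0.64 * 0.190809 = 0.122118 m
Step 2 — RM = 22837000 * 9.81 * 0.122118 ≈ 27358000 N·m (5 s.f.)

27358000 N·m


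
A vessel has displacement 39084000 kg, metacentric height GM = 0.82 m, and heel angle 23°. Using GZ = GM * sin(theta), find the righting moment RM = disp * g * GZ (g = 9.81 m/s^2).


Formula: GZ = GM * sin(theta); RM = disp * g * GZ
Step 1 — GZ = 0.82 * sin(23°) = 0.82 * 0.390731 = 0.320399 m
Step 2 — RM = 39084000 * 9.81 * 0.320399 ≈ 122850000 N·m (5 s.f.)

122850000 N·m


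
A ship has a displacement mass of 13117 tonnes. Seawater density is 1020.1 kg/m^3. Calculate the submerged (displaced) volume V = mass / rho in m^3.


Formula: V = mass / rho
Step 1 — convert tonnes to kg: 13117 t * 1000 = 13117000 kg
Step 2 — V = 13117000 / 1020.1 ≈ 12859 m^3 (5 s.f.)

12859 m^3


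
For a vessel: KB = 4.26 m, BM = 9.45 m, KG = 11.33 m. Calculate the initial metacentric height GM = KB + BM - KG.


Formula: GM = KB + BM - KG
Step 1 — KM = KB + BM = 4.26 + 9.45 = 13.71 m
Step 2 — GM = KM - KG = 13.71 - 11.33 = 2.38 m

2.38 m


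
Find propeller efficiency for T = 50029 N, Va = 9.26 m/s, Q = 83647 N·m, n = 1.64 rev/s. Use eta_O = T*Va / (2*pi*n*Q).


Formula: eta = T * Va / (2 * pi * n * Q)
Step 1 — numerator = T * Va = 50029 * 9.26 = 463268.54
Step 2 — 2 * pi * n = 2 * pi * 1.64 = 10.304424
Step 3 — denominator = 10.304424 * 83647 = 861934.15
Step 4 — eta = 463268.54 / 861934.15 ≈ 0.53748 (5 s.f.)

0.53748


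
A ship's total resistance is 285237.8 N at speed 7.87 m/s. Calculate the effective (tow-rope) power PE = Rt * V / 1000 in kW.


Formula: PE = Rt * V / 1000 (kW)
Step 1 — PE (W) = 285237.8 * 7.87 = 2244821.486 W
Step 2 — PE (kW) = 2244821.486 / 1000 ≈ 2244.8 kW (5 s.f.)

2244.8 kW


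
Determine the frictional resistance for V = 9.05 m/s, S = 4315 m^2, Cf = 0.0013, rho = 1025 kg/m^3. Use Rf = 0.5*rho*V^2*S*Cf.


Formula: Rf = 0.5 * rho * V^2 * S * Cf
Step 1 — V^2 = 9.05^2 = 81.9025
Step 2 — 0.5 * rho * V^2 = 0.5 * 1025 * 81.9025 = 41975.03125
Step 3 — Rf = 41975.03125 * 4315 * 0.0013 ≈ 235460 N (5 s.f.)

235460 N


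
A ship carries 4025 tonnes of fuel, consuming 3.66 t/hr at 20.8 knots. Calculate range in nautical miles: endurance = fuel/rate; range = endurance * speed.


Formula: endurance = fuel / rate; range = endurance * speed
Step 1 — endurance = 4025 / 3.66 = 1099.7268 hours
Step 2 — range = 1099.7268 * 20.8 ≈ 22874 nautical miles (5 s.f.)

22874 NM


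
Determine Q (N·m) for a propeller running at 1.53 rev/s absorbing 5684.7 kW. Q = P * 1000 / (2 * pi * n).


Formula: Q = P_W / (2 * pi * n)
Step 1 — P_W = 5684.7 kW * 1000 = 5684700.0 W
Step 2 — 2 * pi * n = 2 * pi * 1.53 = 9.613274
Step 3 — Q = 5684700.0 / 9.613274 ≈ 591340 N·m (5 s.f.)

591340 N·m


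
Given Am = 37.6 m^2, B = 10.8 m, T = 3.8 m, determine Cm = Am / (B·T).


Formula: Cm = Am / (B * T)
Step 1 — B * T = 10.8 * 3.8 = 41.04 m^2
Step 2 — Cm = 37.6 / 41.04 ≈ 0.91618 (5 s.f.)

0.91618


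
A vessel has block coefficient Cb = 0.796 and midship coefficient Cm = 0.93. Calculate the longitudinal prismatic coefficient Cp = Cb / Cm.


Formula: Cp = Cb / Cm
Substituting: Cp = 0.796 / 0.93
Result: Cp ≈ 0.85591 (5 s.f.)

0.85591


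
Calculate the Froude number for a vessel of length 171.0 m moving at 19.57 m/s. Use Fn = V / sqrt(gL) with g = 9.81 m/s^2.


Formula: Fn = V / sqrt(g * L)
Step 1 — g * L = 9.81 * 171.0 = 1677.51
Step 2 — sqrt(g * L) = sqrt(1677.51) = 40.957417
Step 3 — Fn = 19.57 / 40.957417 ≈ 0.47781 (5 s.f.)

0.47781


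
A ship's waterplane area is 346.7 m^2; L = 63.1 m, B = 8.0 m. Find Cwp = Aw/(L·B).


Formula: Cwp = Aw / (L * B)
Step 1 — L * B = 63.1 * 8.0 = 504.8 m^2
Step 2 — Cwp = 346.7 / 504.8 ≈ 0.68681 (5 s.f.)

0.68681


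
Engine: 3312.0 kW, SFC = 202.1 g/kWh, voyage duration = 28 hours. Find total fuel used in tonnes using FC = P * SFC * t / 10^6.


Formula: FC (tonnes) = P * SFC * t / 1,000,000
Step 1 — P * SFC * t = 3312.0 * 202.1 * 28 = 18741945.6 g
Step 2 — FC (tonnes) = 18741945.6 / 1,000,000 ≈ 18.742 tonnes (5 s.f.)

18.742 tonnes


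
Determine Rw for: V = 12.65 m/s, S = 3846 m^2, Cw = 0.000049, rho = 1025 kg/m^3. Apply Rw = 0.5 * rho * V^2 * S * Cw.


Formula: Rw = 0.5 * rho * V^2 * S * Cw
Step 1 — V^2 = 12.65^2 = 160.0225
Step 2 — 0.5 * rho * V^2 = 0.5 * 1025 * 160.0225 = 82011.53125
Step 3 — Rw = 82011.53125 * 3846 * 0.000049 ≈ 15455 N (5 s.f.)

15455 N


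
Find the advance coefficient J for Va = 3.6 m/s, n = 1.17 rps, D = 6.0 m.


Formula: J = Va / (n * D)
Step 1 — n * D = 1.17 * 6.0 = 7.02
Step 2 — J = 3.6 / 7.02 ≈ 0.51282 (5 s.f.)

0.51282


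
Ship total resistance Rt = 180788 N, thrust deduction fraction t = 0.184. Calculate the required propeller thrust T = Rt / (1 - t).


Formula: T = Rt / (1 - t)
Step 1 — (1 - t) = 1 - 0.184 = 0.816
Step 2 — T = 180788 / 0.816 ≈ 221550 N (5 s.f.)

221550 N


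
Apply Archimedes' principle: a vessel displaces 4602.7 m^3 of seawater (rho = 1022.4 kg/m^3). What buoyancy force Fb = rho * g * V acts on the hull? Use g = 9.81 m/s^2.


Formula: Fb = rho * g * V
Substituting: Fb = 1022.4 * 9.81 * 4602.7
Intermediate: 1022.4 * 9.81 = 10029.744
Result: Fb = 10029.744 * 4602.7 ≈ 46164000 N (5 s.f.)

46164000 N


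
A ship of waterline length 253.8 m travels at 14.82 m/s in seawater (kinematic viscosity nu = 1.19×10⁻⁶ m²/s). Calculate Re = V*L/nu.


Formula: Re = V * L / nu
Step 1 — V * L = 14.82 * 253.8 = 3761.316 m^2/s
Step 2 — Re = 3761.316 / 1.19e-6 = 3.16e+09

3.16e+09


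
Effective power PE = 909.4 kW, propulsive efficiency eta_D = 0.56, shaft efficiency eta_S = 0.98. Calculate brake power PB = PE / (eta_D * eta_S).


Formula: PB = PE / (eta_D * eta_S)
Step 1 — combined efficiency = eta_D * eta_S = 0.56 * 0.98 = 0.5488
Step 2 — PB = 909.4 / 0.5488 ≈ 1657.1 kW (5 s.f.)

1657.1 kW


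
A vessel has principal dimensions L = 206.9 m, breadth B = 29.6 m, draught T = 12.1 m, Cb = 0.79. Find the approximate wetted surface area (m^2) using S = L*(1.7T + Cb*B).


Formula: S = 1.7*L*T + V/T with V = Cb*L*B*T, i.e. S = L * (1.7*T + Cb*B)
Step 1 — 1.7*T = 1.7 * 12.1 = 20.57 m
Step 2 — Cb*B = 0.79 * 29.6 = 23.384 m
Step 3 — 1.7*T + Cb*B = 20.57 + 23.384 = 43.954 m
Step 4 — S = 206.9 * 43.954 ≈ 9094.1 m^2 (5 s.f.)

9094.1 m^2


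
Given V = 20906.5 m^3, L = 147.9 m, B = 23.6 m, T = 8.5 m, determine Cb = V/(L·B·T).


Formula: Cb = V / (L * B * T)
Step 1 — L * B * T = 147.9 * 23.6 * 8.5 = 29668.74 m^3
Step 2 — Cb = 20906.5 / 29668.74 ≈ 0.70466 (5 s.f.)

0.70466


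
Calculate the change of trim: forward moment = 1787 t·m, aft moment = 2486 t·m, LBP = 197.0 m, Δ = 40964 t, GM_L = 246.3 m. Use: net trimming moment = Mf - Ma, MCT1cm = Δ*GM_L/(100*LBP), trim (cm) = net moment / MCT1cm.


Formula: net trimming moment = Mf - Ma; MCT1cm = Δ*GM_L/(100*LBP); trim = net moment / MCT1cm
Step 1 — net trimming moment = 1787 - 2486 = -699 t·m
Step 2 — MCT1cm = 40964 * 246.3 / (100 * 197.0) = 512.154 t·m/cm
Step 3 — trim = -699 / 512.154 ≈ -1.3648 cm (5 s.f.)

-1.3648 cm


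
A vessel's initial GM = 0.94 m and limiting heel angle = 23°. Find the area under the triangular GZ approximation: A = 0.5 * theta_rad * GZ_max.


Formula: GZ_max = GM * sin(theta); Area = 0.5 * theta_rad * GZ_max
Step 1 — GZ_max = 0.94 * sin(23°) = 0.94 * 0.390731 = 0.367287 m
Step 2 — theta_rad = 23 * pi/180 = 0.401426 rad
Step 3 — Area = 0.5 * 0.401426 * 0.367287 ≈ 0.073719 m·rad (5 s.f.)

0.073719 m·rad


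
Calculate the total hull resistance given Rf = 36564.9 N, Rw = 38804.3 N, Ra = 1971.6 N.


Formula: Rt = Rf + Rw + Ra
Substituting: Rt = 36564.9 + 38804.3 + 1971.6
Result: Rt = 77340.8 N

77340.8 N


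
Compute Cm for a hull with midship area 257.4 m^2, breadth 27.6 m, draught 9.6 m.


Formula: Cm = Am / (B * T)
Step 1 — B * T = 27.6 * 9.6 = 264.96 m^2
Step 2 — Cm = 257.4 / 264.96 ≈ 0.97147 (5 s.f.)

0.97147


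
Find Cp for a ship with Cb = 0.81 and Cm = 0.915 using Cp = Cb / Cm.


Formula: Cp = Cb / Cm
Substituting: Cp = 0.81 / 0.915
Result: Cp ≈ 0.88525 (5 s.f.)

0.88525


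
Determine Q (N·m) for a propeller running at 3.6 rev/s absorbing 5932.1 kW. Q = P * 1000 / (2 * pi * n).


Formula: Q = P_W / (2 * pi * n)
Step 1 — P_W = 5932.1 kW * 1000 = 5932100.0 W
Step 2 — 2 * pi * n = 2 * pi * 3.6 = 22.619467
Step 3 — Q = 5932100.0 / 22.619467 ≈ 262260 N·m (5 s.f.)

262260 N·m
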